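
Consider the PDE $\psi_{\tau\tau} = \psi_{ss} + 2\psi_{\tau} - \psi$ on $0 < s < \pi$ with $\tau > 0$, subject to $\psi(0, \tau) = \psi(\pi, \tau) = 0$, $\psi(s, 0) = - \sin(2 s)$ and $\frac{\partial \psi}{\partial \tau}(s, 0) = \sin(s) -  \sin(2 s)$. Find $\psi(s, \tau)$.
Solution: Substitute $\psi = e^{\tau}u$.
Then $\psi_{\tau} = e^{\tau}(u_{\tau} + u)$, $\psi_{\tau\tau} = e^{\tau}(u_{\tau\tau} + 2u_{\tau} + u)$, $\psi_{ss} = e^{\tau}u_{ss}$; substituting and dividing by $e^{\tau}$, the lower-order terms cancel: $u_{\tau\tau} = u_{ss}$ (standard wave equation).
Data for $u$: $u(s,0) = \psi(s,0) = - \sin(2 s)$; $u_{\tau}(s,0) = \psi_{\tau}(s,0) - \psi(s,0) = \sin(s)$. The boundary conditions carry over: $u(0,\tau) = u(\pi,\tau) = 0$.
Separating variables: $u = \sum [A_n \cos(\omega_n \tau) + B_n \sin(\omega_n \tau)] \sin(ns)$, $\omega_n = n$. From ICs ($B_n$ = velocity coefficient / $\omega_n$): $A_2=-1, B_1=1$.
So $u(s,\tau) = \sin(s) \sin(\tau) - \sin(2 s) \cos(2 \tau)$, and $\psi(s,\tau) = e^{\tau}u(s,\tau)$.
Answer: $\psi(s, \tau) = e^{\tau} \sin(\tau) \sin(s) -  e^{\tau} \sin(2 s) \cos(2 \tau)$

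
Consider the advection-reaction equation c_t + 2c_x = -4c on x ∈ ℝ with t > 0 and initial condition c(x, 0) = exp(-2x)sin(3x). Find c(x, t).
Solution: Substitute c = exp(-2x)u, i.e. u = exp(2x)c.
By the product rule, c_x = exp(-2x)(u_x - 2u), c_t = exp(-2x)u_t.
Substituting into the PDE and dividing by exp(-2x): u_t + 2(u_x - 2u) = -4u.
The lower-order terms cancel, leaving the standard advection equation u_t + 2u_x = 0.
Initial data for u: u(x,0) = exp(2x)c(x,0) = sin(3x).
Solve for u:
  By method of characteristics (waves move right with speed 2):
  Along characteristics x - 2t = const, u is constant, so u(x,t) = f(x - 2t) with f = u(·, 0).
Hence u(x,t) = -sin(6t - 3x).
Transform back: c(x,t) = exp(-2x)u(x,t).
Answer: c(x, t) = -exp(-2x)sin(6t - 3x)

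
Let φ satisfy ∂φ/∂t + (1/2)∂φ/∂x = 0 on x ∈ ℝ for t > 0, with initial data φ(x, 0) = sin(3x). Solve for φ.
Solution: By method of characteristics (waves move right with speed 1/2):
Along characteristics x - (1/2)t = const, φ is constant, so φ(x,t) = f(x - (1/2)t) with f = φ(·, 0).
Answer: φ(x, t) = -sin(3t/2 - 3x)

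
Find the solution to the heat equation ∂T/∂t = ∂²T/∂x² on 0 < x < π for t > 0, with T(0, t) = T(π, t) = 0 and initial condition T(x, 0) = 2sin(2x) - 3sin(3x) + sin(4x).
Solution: Separating variables: T = Σ c_n exp(-n²t) sin(nx). From T(x,0) = 2sin(2x) - 3sin(3x) + sin(4x): c_2=2, c_3=-3, c_4=1.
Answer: T(x, t) = 2exp(-4t)sin(2x) - 3exp(-9t)sin(3x) + exp(-16t)sin(4x)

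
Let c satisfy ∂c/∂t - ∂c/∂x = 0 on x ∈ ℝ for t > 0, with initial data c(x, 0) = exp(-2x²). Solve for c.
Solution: By characteristics (dx/dt = -1), c(x,t) = f(x + t) with f = c(·, 0).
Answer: c(x, t) = exp(-2(t + x)²)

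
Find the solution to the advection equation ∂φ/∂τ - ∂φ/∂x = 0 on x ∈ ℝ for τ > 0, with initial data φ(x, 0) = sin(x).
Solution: By characteristics (dx/dτ = -1), φ(x,τ) = f(x + τ) with f = φ(·, 0).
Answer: φ(x, τ) = sin(x + τ)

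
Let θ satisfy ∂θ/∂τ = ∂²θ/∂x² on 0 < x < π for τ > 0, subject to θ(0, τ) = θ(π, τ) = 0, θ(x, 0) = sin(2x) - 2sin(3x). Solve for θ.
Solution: Using separation of variables θ = X(x)G(τ):
Eigenfunctions: sin(nx), n = 1, 2, 3, ...
General solution: θ(x, τ) = Σ c_n sin(nx) exp(-n² τ)
Matching θ(x,0) = sin(2x) - 2sin(3x) term by term: c_2=1, c_3=-2.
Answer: θ(x, τ) = exp(-4τ)sin(2x) - 2exp(-9τ)sin(3x)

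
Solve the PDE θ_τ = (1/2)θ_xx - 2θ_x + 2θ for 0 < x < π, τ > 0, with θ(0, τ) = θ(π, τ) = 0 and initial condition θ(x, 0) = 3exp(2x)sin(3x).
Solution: Substitute θ = exp(2x)u, i.e. u = exp(-2x)θ.
By the product rule, θ_x = exp(2x)(u_x + 2u), θ_xx = exp(2x)(u_xx + 4u_x + 4u), θ_τ = exp(2x)u_τ.
Substituting into the PDE and dividing by exp(2x): u_τ = (1/2)(u_xx + 4u_x + 4u) - 2(u_x + 2u) + 2u.
The lower-order terms cancel, leaving the standard heat equation u_τ = (1/2)u_xx.
Initial data for u: u(x,0) = exp(-2x)θ(x,0) = 3sin(3x). The boundary conditions carry over: u(0,τ) = u(π,τ) = 0.
Solve for u:
  Using separation of variables u = X(x)G(τ):
  Eigenfunctions: sin(nx), n = 1, 2, 3, ...
  General solution: u(x, τ) = Σ c_n sin(nx) exp(-n² τ/2)
  Matching u(x,0) = 3sin(3x) term by term: c_3=3.
Hence u(x,τ) = 3exp(-9τ/2)sin(3x).
Transform back: θ(x,τ) = exp(2x)u(x,τ).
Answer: θ(x, τ) = 3exp(2x)exp(-9τ/2)sin(3x)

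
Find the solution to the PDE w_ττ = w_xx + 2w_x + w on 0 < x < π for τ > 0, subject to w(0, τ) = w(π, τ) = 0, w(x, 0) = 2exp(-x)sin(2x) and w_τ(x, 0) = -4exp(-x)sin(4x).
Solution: Substitute w = exp(-x)u, i.e. u = exp(x)w.
By the product rule, w_x = exp(-x)(u_x - u), w_xx = exp(-x)(u_xx - 2u_x + u), w_ττ = exp(-x)u_ττ.
Substituting into the PDE and dividing by exp(-x): u_ττ = (u_xx - 2u_x + u) + 2(u_x - u) + u.
The lower-order terms cancel, leaving the standard wave equation u_ττ = u_xx.
Initial data for u: u(x,0) = exp(x)w(x,0) = 2sin(2x); u_τ(x,0) = exp(x)w_τ(x,0) = -4sin(4x). The boundary conditions carry over: u(0,τ) = u(π,τ) = 0.
Solve for u:
  Using separation of variables u = X(x)T(τ):
  Eigenfunctions: sin(nx), n = 1, 2, 3, ...
  General solution: u(x, τ) = Σ [A_n cos(n τ) + B_n sin(n τ)] sin(nx)
  From u(x,0) = 2sin(2x): A_2=2. From u_τ(x,0) = -4sin(4x), using u_τ(x,0) = Σ ω_n B_n sin(nx) with ω_n = n: B_4 = (-4)/4 = -1.
Hence u(x,τ) = 2sin(2x)cos(2τ) - sin(4x)sin(4τ).
Transform back: w(x,τ) = exp(-x)u(x,τ).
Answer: w(x, τ) = 2exp(-x)sin(2x)cos(2τ) - exp(-x)sin(4x)sin(4τ)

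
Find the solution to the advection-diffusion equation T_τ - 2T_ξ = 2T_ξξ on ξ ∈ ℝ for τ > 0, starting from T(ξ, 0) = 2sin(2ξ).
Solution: Change to a moving frame: let η = ξ + 2τ, σ = τ and write T(ξ,τ) = u(η,σ).
By the chain rule T_τ = u_σ + 2u_η, T_ξ = u_η, T_ξξ = u_ηη.
Then T_τ - 2T_ξ = u_σ: the advection term cancels and the PDE becomes the heat equation u_σ = 2u_ηη on η ∈ ℝ.
Initial data: u(η,0) = T(η,0) = 2sin(2η).
On η ∈ ℝ each mode satisfies (sin(nη))″ = -n² sin(nη), so exp(-2n²σ) sin(nη) solves the heat equation; by superposition u(η,σ) = Σ c_n exp(-2n²σ) sin(nη).
Reading off the coefficients: c_2=2, so u(η,σ) = 2exp(-8σ)sin(2η).
Substituting back η = ξ + 2τ, σ = τ: T(ξ,τ) = u(ξ + 2τ, τ).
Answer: T(ξ, τ) = 2exp(-8τ)sin(2ξ + 4τ)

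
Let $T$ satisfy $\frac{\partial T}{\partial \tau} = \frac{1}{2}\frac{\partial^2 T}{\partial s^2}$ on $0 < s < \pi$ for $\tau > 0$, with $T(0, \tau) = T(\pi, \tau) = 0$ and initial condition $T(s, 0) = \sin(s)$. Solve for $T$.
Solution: Using separation of variables $T = X(s)G(\tau)$:
Eigenfunctions: $\sin(ns)$, $n = 1, 2, 3, \ldots$
General solution: $T(s, \tau) = \sum c_n \sin(ns) e^{-n^2 \tau/2}$
Matching $T(s,0) = \sin(s)$ term by term: $c_1=1$.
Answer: $T(s, \tau) = e^{-\tau/2} \sin(s)$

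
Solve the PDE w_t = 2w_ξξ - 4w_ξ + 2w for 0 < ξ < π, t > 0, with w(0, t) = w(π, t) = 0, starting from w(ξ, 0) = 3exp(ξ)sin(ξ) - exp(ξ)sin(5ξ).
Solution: Substitute w = exp(ξ)u, i.e. u = exp(-ξ)w.
By the product rule, w_ξ = exp(ξ)(u_ξ + u), w_ξξ = exp(ξ)(u_ξξ + 2u_ξ + u), w_t = exp(ξ)u_t.
Substituting into the PDE and dividing by exp(ξ): u_t = 2(u_ξξ + 2u_ξ + u) - 4(u_ξ + u) + 2u.
The lower-order terms cancel, leaving the standard heat equation u_t = 2u_ξξ.
Initial data for u: u(ξ,0) = exp(-ξ)w(ξ,0) = 3sin(ξ) - sin(5ξ). The boundary conditions carry over: u(0,t) = u(π,t) = 0.
Solve for u:
  Using separation of variables u = X(ξ)T(t):
  Eigenfunctions: sin(nξ), n = 1, 2, 3, ...
  General solution: u(ξ, t) = Σ c_n sin(nξ) exp(-2n² t)
  Matching u(ξ,0) = 3sin(ξ) - sin(5ξ) term by term: c_1=3, c_5=-1.
Hence u(ξ,t) = 3exp(-2t)sin(ξ) - exp(-50t)sin(5ξ).
Transform back: w(ξ,t) = exp(ξ)u(ξ,t).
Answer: w(ξ, t) = 3exp(-2t)exp(ξ)sin(ξ) - exp(-50t)exp(ξ)sin(5ξ)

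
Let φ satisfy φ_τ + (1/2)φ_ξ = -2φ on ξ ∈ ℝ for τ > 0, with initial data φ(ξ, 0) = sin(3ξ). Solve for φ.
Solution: Substitute φ = exp(-2τ)u, i.e. u = exp(2τ)φ.
By the product rule, φ_τ = exp(-2τ)(u_τ - 2u), φ_ξ = exp(-2τ)u_ξ.
Substituting into the PDE and dividing by exp(-2τ): u_τ - 2u + (1/2)u_ξ = -2u.
The lower-order terms cancel, leaving the standard advection equation u_τ + (1/2)u_ξ = 0.
Initial data for u: u(ξ,0) = φ(ξ,0) = sin(3ξ).
Solve for u:
  By method of characteristics (waves move right with speed 1/2):
  Along characteristics ξ - (1/2)τ = const, u is constant, so u(ξ,τ) = f(ξ - (1/2)τ) with f = u(·, 0).
Hence u(ξ,τ) = sin(3ξ - 3τ/2).
Transform back: φ(ξ,τ) = exp(-2τ)u(ξ,τ).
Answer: φ(ξ, τ) = exp(-2τ)sin(3ξ - 3τ/2)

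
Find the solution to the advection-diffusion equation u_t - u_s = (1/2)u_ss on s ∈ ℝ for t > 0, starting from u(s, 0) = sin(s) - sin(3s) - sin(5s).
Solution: Moving frame: η = s + t, σ = t, u = w(η,σ), so u_t = w_σ + w_η and u_ss = w_ηη.
Hence u_t - u_s = w_σ and the PDE becomes the heat equation w_σ = (1/2)w_ηη on η ∈ ℝ.
Initial data: w(η,0) = u(η,0) = sin(η) - sin(3η) - sin(5η). Each mode sin(nη) decays as exp(-n²σ/2) on ℝ, so w(η,σ) = Σ c_n exp(-n²σ/2) sin(nη) with c_1=1, c_3=-1, c_5=-1: w(η,σ) = exp(-σ/2)sin(η) - exp(-9σ/2)sin(3η) - exp(-25σ/2)sin(5η).
Substituting back: u(s,t) = w(s + t, t).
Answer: u(s, t) = exp(-t/2)sin(s + t) - exp(-9t/2)sin(3s + 3t) - exp(-25t/2)sin(5s + 5t)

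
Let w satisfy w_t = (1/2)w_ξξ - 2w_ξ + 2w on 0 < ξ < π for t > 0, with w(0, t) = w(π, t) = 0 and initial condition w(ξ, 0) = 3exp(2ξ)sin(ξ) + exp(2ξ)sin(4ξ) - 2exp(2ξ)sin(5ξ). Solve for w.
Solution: Substitute w = exp(2ξ)u.
Then w_ξ = exp(2ξ)(u_ξ + 2u), w_ξξ = exp(2ξ)(u_ξξ + 4u_ξ + 4u), w_t = exp(2ξ)u_t; substituting and dividing by exp(2ξ), the lower-order terms cancel: u_t = (1/2)u_ξξ (standard heat equation).
Data for u: u(ξ,0) = exp(-2ξ)w(ξ,0) = 3sin(ξ) + sin(4ξ) - 2sin(5ξ). The boundary conditions carry over: u(0,t) = u(π,t) = 0.
Separating variables: u = Σ c_n exp(-n²t/2) sin(nξ). From u(ξ,0) = 3sin(ξ) + sin(4ξ) - 2sin(5ξ): c_1=3, c_4=1, c_5=-2.
So u(ξ,t) = exp(-8t)sin(4ξ) + 3exp(-t/2)sin(ξ) - 2exp(-25t/2)sin(5ξ), and w(ξ,t) = exp(2ξ)u(ξ,t).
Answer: w(ξ, t) = exp(-8t)exp(2ξ)sin(4ξ) + 3exp(-t/2)exp(2ξ)sin(ξ) - 2exp(-25t/2)exp(2ξ)sin(5ξ)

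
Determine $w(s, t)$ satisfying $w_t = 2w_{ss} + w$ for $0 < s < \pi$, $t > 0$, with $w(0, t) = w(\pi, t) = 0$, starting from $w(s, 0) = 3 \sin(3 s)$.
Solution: Substitute $w = e^{t}u$, i.e. $u = e^{-t}w$.
By the product rule, $w_t = e^{t}(u_t + u)$, $w_{ss} = e^{t}u_{ss}$.
Substituting into the PDE and dividing by $e^{t}$: $u_t + u = 2u_{ss} + u$.
The lower-order terms cancel, leaving the standard heat equation $u_t = 2u_{ss}$.
Initial data for $u$: $u(s,0) = w(s,0) = 3 \sin(3 s)$. The boundary conditions carry over: $u(0,t) = u(\pi,t) = 0$.
Solve for $u$:
  Using separation of variables $u = X(s)T(t)$:
  Eigenfunctions: $\sin(ns)$, $n = 1, 2, 3, \ldots$
  General solution: $u(s, t) = \sum c_n \sin(ns) e^{-2n^2 t}$
  Matching $u(s,0) = 3 \sin(3 s)$ term by term: $c_3=3$.
Hence $u(s,t) = 3 e^{-18 t} \sin(3 s)$.
Transform back: $w(s,t) = e^{t}u(s,t)$.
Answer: $w(s, t) = 3 e^{-17 t} \sin(3 s)$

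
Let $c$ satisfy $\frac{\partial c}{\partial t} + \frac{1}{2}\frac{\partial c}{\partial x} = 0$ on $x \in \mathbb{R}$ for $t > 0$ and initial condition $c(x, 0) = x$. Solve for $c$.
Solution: By method of characteristics (waves move right with speed 1/2):
Along characteristics $x - \frac{1}{2}t =$ const, $c$ is constant, so $c(x,t) = f(x - \frac{1}{2}t)$ with $f = c( \cdot , 0)$.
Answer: $c(x, t) = -\frac{1}{2} t + x$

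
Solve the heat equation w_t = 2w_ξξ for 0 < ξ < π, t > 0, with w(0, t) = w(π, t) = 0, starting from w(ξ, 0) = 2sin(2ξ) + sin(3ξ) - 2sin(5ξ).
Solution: Separating variables: w = Σ c_n exp(-2n²t) sin(nξ). From w(ξ,0) = 2sin(2ξ) + sin(3ξ) - 2sin(5ξ): c_2=2, c_3=1, c_5=-2.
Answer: w(ξ, t) = 2exp(-8t)sin(2ξ) + exp(-18t)sin(3ξ) - 2exp(-50t)sin(5ξ)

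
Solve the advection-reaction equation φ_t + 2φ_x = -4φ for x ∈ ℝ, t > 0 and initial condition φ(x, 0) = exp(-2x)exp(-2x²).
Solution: Substitute φ = exp(-2x)u.
Then φ_x = exp(-2x)(u_x - 2u), φ_t = exp(-2x)u_t; substituting and dividing by exp(-2x), the lower-order terms cancel: u_t + 2u_x = 0 (standard advection equation).
Data for u: u(x,0) = exp(2x)φ(x,0) = exp(-2x²).
By characteristics (dx/dt = 2), u(x,t) = f(x - 2t) with f = u(·, 0).
So u(x,t) = exp(-2(-2t + x)²), and φ(x,t) = exp(-2x)u(x,t).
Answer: φ(x, t) = exp(-2x)exp(-2(-2t + x)²)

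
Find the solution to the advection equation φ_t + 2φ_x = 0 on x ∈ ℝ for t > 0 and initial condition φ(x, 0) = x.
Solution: By characteristics (dx/dt = 2), φ(x,t) = f(x - 2t) with f = φ(·, 0).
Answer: φ(x, t) = -2t + x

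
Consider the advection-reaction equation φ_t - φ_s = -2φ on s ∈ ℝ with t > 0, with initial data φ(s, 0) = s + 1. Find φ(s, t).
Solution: Substitute φ = exp(-2t)u.
Then φ_t = exp(-2t)(u_t - 2u), φ_s = exp(-2t)u_s; substituting and dividing by exp(-2t), the lower-order terms cancel: u_t - u_s = 0 (standard advection equation).
Data for u: u(s,0) = φ(s,0) = s + 1.
By characteristics (ds/dt = -1), u(s,t) = f(s + t) with f = u(·, 0).
So u(s,t) = s + t + 1, and φ(s,t) = exp(-2t)u(s,t).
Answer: φ(s, t) = sexp(-2t) + texp(-2t) + exp(-2t)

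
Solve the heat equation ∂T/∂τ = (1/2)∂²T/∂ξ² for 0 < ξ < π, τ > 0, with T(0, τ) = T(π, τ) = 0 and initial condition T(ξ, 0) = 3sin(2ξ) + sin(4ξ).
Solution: Separating variables: T = Σ c_n exp(-n²τ/2) sin(nξ). From T(ξ,0) = 3sin(2ξ) + sin(4ξ): c_2=3, c_4=1.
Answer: T(ξ, τ) = 3exp(-2τ)sin(2ξ) + exp(-8τ)sin(4ξ)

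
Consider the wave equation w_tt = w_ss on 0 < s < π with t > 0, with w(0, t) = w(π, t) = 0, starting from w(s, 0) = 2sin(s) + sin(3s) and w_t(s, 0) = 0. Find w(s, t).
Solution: Separating variables: w = Σ [A_n cos(ω_n t) + B_n sin(ω_n t)] sin(ns), ω_n = n. From ICs: A_1=2, A_3=1.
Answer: w(s, t) = 2sin(s)cos(t) + sin(3s)cos(3t)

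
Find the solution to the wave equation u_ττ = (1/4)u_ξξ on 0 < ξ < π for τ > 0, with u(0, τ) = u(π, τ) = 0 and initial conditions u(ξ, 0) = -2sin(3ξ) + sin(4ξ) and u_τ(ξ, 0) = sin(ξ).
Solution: Using separation of variables u = X(ξ)T(τ):
Eigenfunctions: sin(nξ), n = 1, 2, 3, ...
General solution: u(ξ, τ) = Σ [A_n cos(n τ/2) + B_n sin(n τ/2)] sin(nξ)
From u(ξ,0) = -2sin(3ξ) + sin(4ξ): A_3=-2, A_4=1. From u_τ(ξ,0) = sin(ξ), using u_τ(ξ,0) = Σ ω_n B_n sin(nξ) with ω_n = n/2: B_1 = 1/(1/2) = 2.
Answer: u(ξ, τ) = 2sin(ξ)sin(τ/2) - 2sin(3ξ)cos(3τ/2) + sin(4ξ)cos(2τ)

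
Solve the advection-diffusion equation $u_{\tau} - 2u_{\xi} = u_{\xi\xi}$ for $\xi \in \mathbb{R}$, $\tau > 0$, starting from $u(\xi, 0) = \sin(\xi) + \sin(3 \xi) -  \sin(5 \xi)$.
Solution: Change to a moving frame: let $\eta = \xi + 2\tau$, $\sigma = \tau$ and write $u(\xi,\tau) = w(\eta,\sigma)$.
By the chain rule $u_{\tau} = w_{\sigma} + 2w_{\eta}$, $u_{\xi} = w_{\eta}$, $u_{\xi\xi} = w_{\eta\eta}$.
Then $u_{\tau} - 2u_{\xi} = w_{\sigma}$: the advection term cancels and the PDE becomes the heat equation $w_{\sigma} = w_{\eta\eta}$ on $\eta \in \mathbb{R}$.
Initial data: $w(\eta,0) = u(\eta,0) = \sin(\eta) + \sin(3 \eta) - \sin(5 \eta)$.
On $\eta \in \mathbb{R}$ each mode satisfies $(\sin(n\eta))'' = -n^2 \sin(n\eta)$, so $e^{-n^2\sigma} \sin(n\eta)$ solves the heat equation; by superposition $w(\eta,\sigma) = \sum c_n e^{-n^2\sigma} \sin(n\eta)$.
Reading off the coefficients: $c_1=1, c_3=1, c_5=-1$, so $w(\eta,\sigma) = e^{-\sigma} \sin(\eta) + e^{-9 \sigma} \sin(3 \eta) - e^{-25 \sigma} \sin(5 \eta)$.
Substituting back $\eta = \xi + 2\tau$, $\sigma = \tau$: $u(\xi,\tau) = w(\xi + 2\tau, \tau)$.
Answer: $u(\xi, \tau) = e^{-\tau} \sin(2 \tau + \xi) + e^{-9 \tau} \sin(6 \tau + 3 \xi) -  e^{-25 \tau} \sin(10 \tau + 5 \xi)$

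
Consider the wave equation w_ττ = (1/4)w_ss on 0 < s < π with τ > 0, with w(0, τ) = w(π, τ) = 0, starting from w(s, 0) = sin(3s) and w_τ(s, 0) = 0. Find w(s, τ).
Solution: Using separation of variables w = X(s)T(τ):
Eigenfunctions: sin(ns), n = 1, 2, 3, ...
General solution: w(s, τ) = Σ [A_n cos(n τ/2) + B_n sin(n τ/2)] sin(ns)
From w(s,0) = sin(3s): A_3=1. From w_τ(s,0) = 0: all B_n = 0.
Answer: w(s, τ) = sin(3s)cos(3τ/2)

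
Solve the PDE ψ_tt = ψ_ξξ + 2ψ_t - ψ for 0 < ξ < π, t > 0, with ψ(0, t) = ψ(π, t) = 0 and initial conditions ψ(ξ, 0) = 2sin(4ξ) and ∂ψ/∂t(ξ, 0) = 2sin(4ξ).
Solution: Substitute ψ = exp(t)u.
Then ψ_t = exp(t)(u_t + u), ψ_tt = exp(t)(u_tt + 2u_t + u), ψ_ξξ = exp(t)u_ξξ; substituting and dividing by exp(t), the lower-order terms cancel: u_tt = u_ξξ (standard wave equation).
Data for u: u(ξ,0) = ψ(ξ,0) = 2sin(4ξ); u_t(ξ,0) = ψ_t(ξ,0) - ψ(ξ,0) = 0. The boundary conditions carry over: u(0,t) = u(π,t) = 0.
Separating variables: u = Σ [A_n cos(ω_n t) + B_n sin(ω_n t)] sin(nξ), ω_n = n. From ICs: A_4=2.
So u(ξ,t) = 2sin(4ξ)cos(4t), and ψ(ξ,t) = exp(t)u(ξ,t).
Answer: ψ(ξ, t) = 2exp(t)sin(4ξ)cos(4t)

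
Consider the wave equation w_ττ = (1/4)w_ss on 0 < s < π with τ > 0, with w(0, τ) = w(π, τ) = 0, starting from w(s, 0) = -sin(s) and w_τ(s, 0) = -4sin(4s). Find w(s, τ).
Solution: Separating variables: w = Σ [A_n cos(ω_n τ) + B_n sin(ω_n τ)] sin(ns), ω_n = n/2. From ICs (B_n = velocity coefficient / ω_n): A_1=-1, B_4=-2.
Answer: w(s, τ) = -sin(s)cos(τ/2) - 2sin(4s)sin(2τ)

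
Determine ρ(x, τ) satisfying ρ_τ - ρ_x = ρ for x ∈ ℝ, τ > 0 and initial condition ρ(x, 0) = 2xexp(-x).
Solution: Substitute ρ = exp(-x)u, i.e. u = exp(x)ρ.
By the product rule, ρ_x = exp(-x)(u_x - u), ρ_τ = exp(-x)u_τ.
Substituting into the PDE and dividing by exp(-x): u_τ - (u_x - u) = u.
The lower-order terms cancel, leaving the standard advection equation u_τ - u_x = 0.
Initial data for u: u(x,0) = exp(x)ρ(x,0) = 2x.
Solve for u:
  By method of characteristics (waves move left with speed 1):
  Along characteristics x + τ = const, u is constant, so u(x,τ) = f(x + τ) with f = u(·, 0).
Hence u(x,τ) = 2x + 2τ.
Transform back: ρ(x,τ) = exp(-x)u(x,τ).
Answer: ρ(x, τ) = 2xexp(-x) + 2τexp(-x)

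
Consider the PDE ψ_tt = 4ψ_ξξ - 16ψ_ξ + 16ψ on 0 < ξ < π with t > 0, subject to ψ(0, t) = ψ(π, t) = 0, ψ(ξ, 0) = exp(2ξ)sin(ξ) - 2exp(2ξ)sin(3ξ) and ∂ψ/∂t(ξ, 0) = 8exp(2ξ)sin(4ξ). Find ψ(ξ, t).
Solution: Substitute ψ = exp(2ξ)u.
Then ψ_ξ = exp(2ξ)(u_ξ + 2u), ψ_ξξ = exp(2ξ)(u_ξξ + 4u_ξ + 4u), ψ_tt = exp(2ξ)u_tt; substituting and dividing by exp(2ξ), the lower-order terms cancel: u_tt = 4u_ξξ (standard wave equation).
Data for u: u(ξ,0) = exp(-2ξ)ψ(ξ,0) = sin(ξ) - 2sin(3ξ); u_t(ξ,0) = exp(-2ξ)ψ_t(ξ,0) = 8sin(4ξ). The boundary conditions carry over: u(0,t) = u(π,t) = 0.
Separating variables: u = Σ [A_n cos(ω_n t) + B_n sin(ω_n t)] sin(nξ), ω_n = 2n. From ICs (B_n = velocity coefficient / ω_n): A_1=1, A_3=-2, B_4=1.
So u(ξ,t) = sin(8t)sin(4ξ) + sin(ξ)cos(2t) - 2sin(3ξ)cos(6t), and ψ(ξ,t) = exp(2ξ)u(ξ,t).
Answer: ψ(ξ, t) = exp(2ξ)sin(8t)sin(4ξ) + exp(2ξ)sin(ξ)cos(2t) - 2exp(2ξ)sin(3ξ)cos(6t)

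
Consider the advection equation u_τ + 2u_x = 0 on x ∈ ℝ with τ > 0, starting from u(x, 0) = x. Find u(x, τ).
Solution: By method of characteristics (waves move right with speed 2):
Along characteristics x - 2τ = const, u is constant, so u(x,τ) = f(x - 2τ) with f = u(·, 0).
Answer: u(x, τ) = x - 2τ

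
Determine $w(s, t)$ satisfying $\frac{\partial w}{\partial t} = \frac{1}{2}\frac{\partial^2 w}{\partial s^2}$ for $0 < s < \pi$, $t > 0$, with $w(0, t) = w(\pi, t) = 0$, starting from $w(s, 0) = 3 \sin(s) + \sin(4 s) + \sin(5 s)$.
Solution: Using separation of variables $w = X(s)T(t)$:
Eigenfunctions: $\sin(ns)$, $n = 1, 2, 3, \ldots$
General solution: $w(s, t) = \sum c_n \sin(ns) e^{-n^2 t/2}$
Matching $w(s,0) = 3 \sin(s) + \sin(4 s) + \sin(5 s)$ term by term: $c_1=3, c_4=1, c_5=1$.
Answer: $w(s, t) = e^{-8 t} \sin(4 s) + 3 e^{-t/2} \sin(s) + e^{-25 t/2} \sin(5 s)$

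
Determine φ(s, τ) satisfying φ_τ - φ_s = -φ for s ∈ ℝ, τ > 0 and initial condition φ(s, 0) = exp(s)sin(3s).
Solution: Substitute φ = exp(s)u, i.e. u = exp(-s)φ.
By the product rule, φ_s = exp(s)(u_s + u), φ_τ = exp(s)u_τ.
Substituting into the PDE and dividing by exp(s): u_τ - (u_s + u) = -u.
The lower-order terms cancel, leaving the standard advection equation u_τ - u_s = 0.
Initial data for u: u(s,0) = exp(-s)φ(s,0) = sin(3s).
Solve for u:
  By method of characteristics (waves move left with speed 1):
  Along characteristics s + τ = const, u is constant, so u(s,τ) = f(s + τ) with f = u(·, 0).
Hence u(s,τ) = sin(3s + 3τ).
Transform back: φ(s,τ) = exp(s)u(s,τ).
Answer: φ(s, τ) = exp(s)sin(3s + 3τ)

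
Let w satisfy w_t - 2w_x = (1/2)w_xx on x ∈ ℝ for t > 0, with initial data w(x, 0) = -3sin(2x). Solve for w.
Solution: Moving frame: η = x + 2t, σ = t, w = u(η,σ), so w_t = u_σ + 2u_η and w_xx = u_ηη.
Hence w_t - 2w_x = u_σ and the PDE becomes the heat equation u_σ = (1/2)u_ηη on η ∈ ℝ.
Initial data: u(η,0) = w(η,0) = -3sin(2η). Each mode sin(nη) decays as exp(-n²σ/2) on ℝ, so u(η,σ) = Σ c_n exp(-n²σ/2) sin(nη) with c_2=-3: u(η,σ) = -3exp(-2σ)sin(2η).
Substituting back: w(x,t) = u(x + 2t, t).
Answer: w(x, t) = -3exp(-2t)sin(4t + 2x)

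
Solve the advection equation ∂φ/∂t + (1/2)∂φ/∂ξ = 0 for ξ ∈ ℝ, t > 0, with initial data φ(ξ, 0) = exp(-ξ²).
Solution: By method of characteristics (waves move right with speed 1/2):
Along characteristics ξ - (1/2)t = const, φ is constant, so φ(ξ,t) = f(ξ - (1/2)t) with f = φ(·, 0).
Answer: φ(ξ, t) = exp(-(-t/2 + ξ)²)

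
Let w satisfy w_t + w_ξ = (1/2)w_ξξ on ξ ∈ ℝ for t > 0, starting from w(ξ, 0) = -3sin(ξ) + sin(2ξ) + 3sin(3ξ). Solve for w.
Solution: Change to a moving frame: let η = ξ - t, σ = t and write w(ξ,t) = u(η,σ).
By the chain rule w_t = u_σ - u_η, w_ξ = u_η, w_ξξ = u_ηη.
Then w_t + w_ξ = u_σ: the advection term cancels and the PDE becomes the heat equation u_σ = (1/2)u_ηη on η ∈ ℝ.
Initial data: u(η,0) = w(η,0) = -3sin(η) + sin(2η) + 3sin(3η).
On η ∈ ℝ each mode satisfies (sin(nη))″ = -n² sin(nη), so exp(-n²σ/2) sin(nη) solves the heat equation; by superposition u(η,σ) = Σ c_n exp(-n²σ/2) sin(nη).
Reading off the coefficients: c_1=-3, c_2=1, c_3=3, so u(η,σ) = exp(-2σ)sin(2η) - 3exp(-σ/2)sin(η) + 3exp(-9σ/2)sin(3η).
Substituting back η = ξ - t, σ = t: w(ξ,t) = u(ξ - t, t).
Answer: w(ξ, t) = -exp(-2t)sin(2t - 2ξ) + 3exp(-t/2)sin(t - ξ) - 3exp(-9t/2)sin(3t - 3ξ)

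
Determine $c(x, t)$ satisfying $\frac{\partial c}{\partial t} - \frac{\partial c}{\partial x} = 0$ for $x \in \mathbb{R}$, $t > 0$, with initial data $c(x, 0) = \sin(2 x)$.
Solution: By method of characteristics (waves move left with speed 1):
Along characteristics $x + t =$ const, $c$ is constant, so $c(x,t) = f(x + t)$ with $f = c( \cdot , 0)$.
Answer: $c(x, t) = \sin(2 t + 2 x)$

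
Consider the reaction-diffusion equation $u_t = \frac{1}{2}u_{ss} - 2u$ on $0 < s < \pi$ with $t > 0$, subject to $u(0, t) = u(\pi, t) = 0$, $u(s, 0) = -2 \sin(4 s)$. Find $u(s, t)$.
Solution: Substitute $u = e^{-2t}w$, i.e. $w = e^{2t}u$.
By the product rule, $u_t = e^{-2t}(w_t - 2w)$, $u_{ss} = e^{-2t}w_{ss}$.
Substituting into the PDE and dividing by $e^{-2t}$: $w_t - 2w = \frac{1}{2}w_{ss} - 2w$.
The lower-order terms cancel, leaving the standard heat equation $w_t = \frac{1}{2}w_{ss}$.
Initial data for $w$: $w(s,0) = u(s,0) = -2 \sin(4 s)$. The boundary conditions carry over: $w(0,t) = w(\pi,t) = 0$.
Solve for $w$:
  Using separation of variables $w = X(s)T(t)$:
  Eigenfunctions: $\sin(ns)$, $n = 1, 2, 3, \ldots$
  General solution: $w(s, t) = \sum c_n \sin(ns) e^{-n^2 t/2}$
  Matching $w(s,0) = -2 \sin(4 s)$ term by term: $c_4=-2$.
Hence $w(s,t) = -2 e^{-8 t} \sin(4 s)$.
Transform back: $u(s,t) = e^{-2t}w(s,t)$.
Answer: $u(s, t) = -2 e^{-10 t} \sin(4 s)$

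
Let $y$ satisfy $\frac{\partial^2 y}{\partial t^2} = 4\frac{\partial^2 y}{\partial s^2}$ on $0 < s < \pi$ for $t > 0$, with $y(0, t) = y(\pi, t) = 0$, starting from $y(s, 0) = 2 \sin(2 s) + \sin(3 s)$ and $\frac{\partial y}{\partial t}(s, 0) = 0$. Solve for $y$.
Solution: Using separation of variables $y = X(s)T(t)$:
Eigenfunctions: $\sin(ns)$, $n = 1, 2, 3, \ldots$
General solution: $y(s, t) = \sum [A_n \cos(2n t) + B_n \sin(2n t)] \sin(ns)$
From $y(s,0) = 2 \sin(2 s) + \sin(3 s)$: $A_2=2, A_3=1$. From $y_t(s,0) = 0$: all $B_n = 0$.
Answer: $y(s, t) = 2 \sin(2 s) \cos(4 t) + \sin(3 s) \cos(6 t)$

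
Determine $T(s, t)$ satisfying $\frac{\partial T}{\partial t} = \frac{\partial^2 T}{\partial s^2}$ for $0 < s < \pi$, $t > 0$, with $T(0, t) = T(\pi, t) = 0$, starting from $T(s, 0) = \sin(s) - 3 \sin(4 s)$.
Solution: Using separation of variables $T = X(s)G(t)$:
Eigenfunctions: $\sin(ns)$, $n = 1, 2, 3, \ldots$
General solution: $T(s, t) = \sum c_n \sin(ns) e^{-n^2 t}$
Matching $T(s,0) = \sin(s) - 3 \sin(4 s)$ term by term: $c_1=1, c_4=-3$.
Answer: $T(s, t) = e^{-t} \sin(s) - 3 e^{-16 t} \sin(4 s)$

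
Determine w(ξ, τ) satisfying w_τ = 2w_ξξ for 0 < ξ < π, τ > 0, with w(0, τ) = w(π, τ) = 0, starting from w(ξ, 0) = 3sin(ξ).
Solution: Using separation of variables w = X(ξ)T(τ):
Eigenfunctions: sin(nξ), n = 1, 2, 3, ...
General solution: w(ξ, τ) = Σ c_n sin(nξ) exp(-2n² τ)
Matching w(ξ,0) = 3sin(ξ) term by term: c_1=3.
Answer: w(ξ, τ) = 3exp(-2τ)sin(ξ)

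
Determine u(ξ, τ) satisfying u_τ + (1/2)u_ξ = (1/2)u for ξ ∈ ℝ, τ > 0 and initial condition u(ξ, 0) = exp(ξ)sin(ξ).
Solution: Substitute u = exp(ξ)w, i.e. w = exp(-ξ)u.
By the product rule, u_ξ = exp(ξ)(w_ξ + w), u_τ = exp(ξ)w_τ.
Substituting into the PDE and dividing by exp(ξ): w_τ + (1/2)(w_ξ + w) = (1/2)w.
The lower-order terms cancel, leaving the standard advection equation w_τ + (1/2)w_ξ = 0.
Initial data for w: w(ξ,0) = exp(-ξ)u(ξ,0) = sin(ξ).
Solve for w:
  By method of characteristics (waves move right with speed 1/2):
  Along characteristics ξ - (1/2)τ = const, w is constant, so w(ξ,τ) = f(ξ - (1/2)τ) with f = w(·, 0).
Hence w(ξ,τ) = sin(ξ - τ/2).
Transform back: u(ξ,τ) = exp(ξ)w(ξ,τ).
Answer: u(ξ, τ) = exp(ξ)sin(ξ - τ/2)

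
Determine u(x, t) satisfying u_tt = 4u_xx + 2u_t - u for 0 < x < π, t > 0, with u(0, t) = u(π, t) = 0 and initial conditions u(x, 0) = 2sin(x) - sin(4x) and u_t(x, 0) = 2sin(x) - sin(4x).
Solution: Substitute u = exp(t)w.
Then u_t = exp(t)(w_t + w), u_tt = exp(t)(w_tt + 2w_t + w), u_xx = exp(t)w_xx; substituting and dividing by exp(t), the lower-order terms cancel: w_tt = 4w_xx (standard wave equation).
Data for w: w(x,0) = u(x,0) = 2sin(x) - sin(4x); w_t(x,0) = u_t(x,0) - u(x,0) = 0. The boundary conditions carry over: w(0,t) = w(π,t) = 0.
Separating variables: w = Σ [A_n cos(ω_n t) + B_n sin(ω_n t)] sin(nx), ω_n = 2n. From ICs: A_1=2, A_4=-1.
So w(x,t) = 2sin(x)cos(2t) - sin(4x)cos(8t), and u(x,t) = exp(t)w(x,t).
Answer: u(x, t) = 2exp(t)sin(x)cos(2t) - exp(t)sin(4x)cos(8t)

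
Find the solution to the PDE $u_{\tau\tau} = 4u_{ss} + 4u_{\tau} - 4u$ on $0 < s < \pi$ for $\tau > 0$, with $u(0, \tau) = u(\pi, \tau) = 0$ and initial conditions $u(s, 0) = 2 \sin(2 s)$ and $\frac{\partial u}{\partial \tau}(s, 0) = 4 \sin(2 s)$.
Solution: Substitute $u = e^{2\tau}w$, i.e. $w = e^{-2\tau}u$.
By the product rule, $u_{\tau} = e^{2\tau}(w_{\tau} + 2w)$, $u_{\tau\tau} = e^{2\tau}(w_{\tau\tau} + 4w_{\tau} + 4w)$, $u_{ss} = e^{2\tau}w_{ss}$.
Substituting into the PDE and dividing by $e^{2\tau}$: $w_{\tau\tau} + 4w_{\tau} + 4w = 4w_{ss} + 4(w_{\tau} + 2w) - 4w$.
The lower-order terms cancel, leaving the standard wave equation $w_{\tau\tau} = 4w_{ss}$.
Initial data for $w$: $w(s,0) = u(s,0) = 2 \sin(2 s)$; $w_{\tau}(s,0) = u_{\tau}(s,0) - 2u(s,0) = 0$. The boundary conditions carry over: $w(0,\tau) = w(\pi,\tau) = 0$.
Solve for $w$:
  Using separation of variables $w = X(s)T(\tau)$:
  Eigenfunctions: $\sin(ns)$, $n = 1, 2, 3, \ldots$
  General solution: $w(s, \tau) = \sum [A_n \cos(2n \tau) + B_n \sin(2n \tau)] \sin(ns)$
  From $w(s,0) = 2 \sin(2 s)$: $A_2=2$. From $w_{\tau}(s,0) = 0$: all $B_n = 0$.
Hence $w(s,\tau) = 2 \sin(2 s) \cos(4 \tau)$.
Transform back: $u(s,\tau) = e^{2\tau}w(s,\tau)$.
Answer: $u(s, \tau) = 2 e^{2 \tau} \sin(2 s) \cos(4 \tau)$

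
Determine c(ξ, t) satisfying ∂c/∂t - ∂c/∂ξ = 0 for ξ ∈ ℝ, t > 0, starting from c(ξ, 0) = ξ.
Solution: By method of characteristics (waves move left with speed 1):
Along characteristics ξ + t = const, c is constant, so c(ξ,t) = f(ξ + t) with f = c(·, 0).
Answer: c(ξ, t) = t + ξ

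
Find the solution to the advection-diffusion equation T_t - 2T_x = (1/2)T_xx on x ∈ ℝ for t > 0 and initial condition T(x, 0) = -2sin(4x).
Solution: Change to a moving frame: let η = x + 2t, σ = t and write T(x,t) = u(η,σ).
By the chain rule T_t = u_σ + 2u_η, T_x = u_η, T_xx = u_ηη.
Then T_t - 2T_x = u_σ: the advection term cancels and the PDE becomes the heat equation u_σ = (1/2)u_ηη on η ∈ ℝ.
Initial data: u(η,0) = T(η,0) = -2sin(4η).
On η ∈ ℝ each mode satisfies (sin(nη))″ = -n² sin(nη), so exp(-n²σ/2) sin(nη) solves the heat equation; by superposition u(η,σ) = Σ c_n exp(-n²σ/2) sin(nη).
Reading off the coefficients: c_4=-2, so u(η,σ) = -2exp(-8σ)sin(4η).
Substituting back η = x + 2t, σ = t: T(x,t) = u(x + 2t, t).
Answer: T(x, t) = -2exp(-8t)sin(8t + 4x)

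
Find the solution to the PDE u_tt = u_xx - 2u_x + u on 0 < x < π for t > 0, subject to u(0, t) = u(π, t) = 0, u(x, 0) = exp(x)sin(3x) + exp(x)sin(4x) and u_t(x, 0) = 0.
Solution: Substitute u = exp(x)w.
Then u_x = exp(x)(w_x + w), u_xx = exp(x)(w_xx + 2w_x + w), u_tt = exp(x)w_tt; substituting and dividing by exp(x), the lower-order terms cancel: w_tt = w_xx (standard wave equation).
Data for w: w(x,0) = exp(-x)u(x,0) = sin(3x) + sin(4x); w_t(x,0) = exp(-x)u_t(x,0) = 0. The boundary conditions carry over: w(0,t) = w(π,t) = 0.
Separating variables: w = Σ [A_n cos(ω_n t) + B_n sin(ω_n t)] sin(nx), ω_n = n. From ICs: A_3=1, A_4=1.
So w(x,t) = sin(3x)cos(3t) + sin(4x)cos(4t), and u(x,t) = exp(x)w(x,t).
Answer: u(x, t) = exp(x)sin(3x)cos(3t) + exp(x)sin(4x)cos(4t)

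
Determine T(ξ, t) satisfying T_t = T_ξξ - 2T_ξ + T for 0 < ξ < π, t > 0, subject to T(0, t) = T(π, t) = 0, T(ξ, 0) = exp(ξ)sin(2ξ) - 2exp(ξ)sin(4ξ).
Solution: Substitute T = exp(ξ)u, i.e. u = exp(-ξ)T.
By the product rule, T_ξ = exp(ξ)(u_ξ + u), T_ξξ = exp(ξ)(u_ξξ + 2u_ξ + u), T_t = exp(ξ)u_t.
Substituting into the PDE and dividing by exp(ξ): u_t = (u_ξξ + 2u_ξ + u) - 2(u_ξ + u) + u.
The lower-order terms cancel, leaving the standard heat equation u_t = u_ξξ.
Initial data for u: u(ξ,0) = exp(-ξ)T(ξ,0) = sin(2ξ) - 2sin(4ξ). The boundary conditions carry over: u(0,t) = u(π,t) = 0.
Solve for u:
  Using separation of variables u = X(ξ)G(t):
  Eigenfunctions: sin(nξ), n = 1, 2, 3, ...
  General solution: u(ξ, t) = Σ c_n sin(nξ) exp(-n² t)
  Matching u(ξ,0) = sin(2ξ) - 2sin(4ξ) term by term: c_2=1, c_4=-2.
Hence u(ξ,t) = exp(-4t)sin(2ξ) - 2exp(-16t)sin(4ξ).
Transform back: T(ξ,t) = exp(ξ)u(ξ,t).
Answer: T(ξ, t) = exp(-4t)exp(ξ)sin(2ξ) - 2exp(-16t)exp(ξ)sin(4ξ)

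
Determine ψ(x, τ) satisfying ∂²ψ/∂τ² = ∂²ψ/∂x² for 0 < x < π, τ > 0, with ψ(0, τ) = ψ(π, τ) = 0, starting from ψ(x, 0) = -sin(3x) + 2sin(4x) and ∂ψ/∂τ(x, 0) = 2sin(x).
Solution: Using separation of variables ψ = X(x)T(τ):
Eigenfunctions: sin(nx), n = 1, 2, 3, ...
General solution: ψ(x, τ) = Σ [A_n cos(n τ) + B_n sin(n τ)] sin(nx)
From ψ(x,0) = -sin(3x) + 2sin(4x): A_3=-1, A_4=2. From ψ_τ(x,0) = 2sin(x), using ψ_τ(x,0) = Σ ω_n B_n sin(nx) with ω_n = n: B_1 = 2/1 = 2.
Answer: ψ(x, τ) = 2sin(x)sin(τ) - sin(3x)cos(3τ) + 2sin(4x)cos(4τ)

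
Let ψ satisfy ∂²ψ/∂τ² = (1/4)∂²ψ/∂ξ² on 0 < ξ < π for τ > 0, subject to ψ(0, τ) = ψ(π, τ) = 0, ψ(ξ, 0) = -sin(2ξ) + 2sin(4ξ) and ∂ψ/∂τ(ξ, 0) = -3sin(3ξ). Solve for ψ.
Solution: Separating variables: ψ = Σ [A_n cos(ω_n τ) + B_n sin(ω_n τ)] sin(nξ), ω_n = n/2. From ICs (B_n = velocity coefficient / ω_n): A_2=-1, A_4=2, B_3=-2.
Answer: ψ(ξ, τ) = -sin(2ξ)cos(τ) - 2sin(3ξ)sin(3τ/2) + 2sin(4ξ)cos(2τ)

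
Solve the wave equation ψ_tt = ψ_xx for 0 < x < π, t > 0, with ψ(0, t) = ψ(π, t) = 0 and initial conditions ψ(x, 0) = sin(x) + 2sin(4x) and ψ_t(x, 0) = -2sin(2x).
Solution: Separating variables: ψ = Σ [A_n cos(ω_n t) + B_n sin(ω_n t)] sin(nx), ω_n = n. From ICs (B_n = velocity coefficient / ω_n): A_1=1, A_4=2, B_2=-1.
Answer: ψ(x, t) = -sin(2t)sin(2x) + sin(x)cos(t) + 2sin(4x)cos(4t)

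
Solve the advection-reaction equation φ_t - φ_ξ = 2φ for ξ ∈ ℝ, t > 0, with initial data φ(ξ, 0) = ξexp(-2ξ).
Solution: Substitute φ = exp(-2ξ)u, i.e. u = exp(2ξ)φ.
By the product rule, φ_ξ = exp(-2ξ)(u_ξ - 2u), φ_t = exp(-2ξ)u_t.
Substituting into the PDE and dividing by exp(-2ξ): u_t - (u_ξ - 2u) = 2u.
The lower-order terms cancel, leaving the standard advection equation u_t - u_ξ = 0.
Initial data for u: u(ξ,0) = exp(2ξ)φ(ξ,0) = ξ.
Solve for u:
  By method of characteristics (waves move left with speed 1):
  Along characteristics ξ + t = const, u is constant, so u(ξ,t) = f(ξ + t) with f = u(·, 0).
Hence u(ξ,t) = t + ξ.
Transform back: φ(ξ,t) = exp(-2ξ)u(ξ,t).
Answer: φ(ξ, t) = texp(-2ξ) + ξexp(-2ξ)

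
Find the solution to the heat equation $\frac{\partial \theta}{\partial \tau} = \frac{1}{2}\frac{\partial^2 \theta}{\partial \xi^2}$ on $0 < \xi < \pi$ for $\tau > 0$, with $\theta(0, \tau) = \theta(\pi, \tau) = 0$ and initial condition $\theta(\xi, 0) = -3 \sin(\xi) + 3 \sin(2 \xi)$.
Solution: Using separation of variables $\theta = X(\xi)G(\tau)$:
Eigenfunctions: $\sin(n\xi)$, $n = 1, 2, 3, \ldots$
General solution: $\theta(\xi, \tau) = \sum c_n \sin(n\xi) e^{-n^2 \tau/2}$
Matching $\theta(\xi,0) = -3 \sin(\xi) + 3 \sin(2 \xi)$ term by term: $c_1=-3, c_2=3$.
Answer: $\theta(\xi, \tau) = 3 e^{-2 \tau} \sin(2 \xi) - 3 e^{-\tau/2} \sin(\xi)$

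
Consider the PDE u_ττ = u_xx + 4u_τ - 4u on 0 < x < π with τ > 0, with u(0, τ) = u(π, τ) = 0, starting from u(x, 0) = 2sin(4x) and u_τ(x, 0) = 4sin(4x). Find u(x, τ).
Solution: Substitute u = exp(2τ)w, i.e. w = exp(-2τ)u.
By the product rule, u_τ = exp(2τ)(w_τ + 2w), u_ττ = exp(2τ)(w_ττ + 4w_τ + 4w), u_xx = exp(2τ)w_xx.
Substituting into the PDE and dividing by exp(2τ): w_ττ + 4w_τ + 4w = w_xx + 4(w_τ + 2w) - 4w.
The lower-order terms cancel, leaving the standard wave equation w_ττ = w_xx.
Initial data for w: w(x,0) = u(x,0) = 2sin(4x); w_τ(x,0) = u_τ(x,0) - 2u(x,0) = 0. The boundary conditions carry over: w(0,τ) = w(π,τ) = 0.
Solve for w:
  Using separation of variables w = X(x)T(τ):
  Eigenfunctions: sin(nx), n = 1, 2, 3, ...
  General solution: w(x, τ) = Σ [A_n cos(n τ) + B_n sin(n τ)] sin(nx)
  From w(x,0) = 2sin(4x): A_4=2. From w_τ(x,0) = 0: all B_n = 0.
Hence w(x,τ) = 2sin(4x)cos(4τ).
Transform back: u(x,τ) = exp(2τ)w(x,τ).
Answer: u(x, τ) = 2exp(2τ)sin(4x)cos(4τ)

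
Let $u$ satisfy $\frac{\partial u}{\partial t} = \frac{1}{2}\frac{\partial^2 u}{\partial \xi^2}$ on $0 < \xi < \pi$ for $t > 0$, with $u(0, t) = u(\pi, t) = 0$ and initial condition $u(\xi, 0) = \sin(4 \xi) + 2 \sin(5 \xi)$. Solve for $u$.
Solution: Separating variables: $u = \sum c_n e^{-n^2t/2} \sin(n\xi)$. From $u(\xi,0) = \sin(4 \xi) + 2 \sin(5 \xi)$: $c_4=1, c_5=2$.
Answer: $u(\xi, t) = e^{-8 t} \sin(4 \xi) + 2 e^{-25 t/2} \sin(5 \xi)$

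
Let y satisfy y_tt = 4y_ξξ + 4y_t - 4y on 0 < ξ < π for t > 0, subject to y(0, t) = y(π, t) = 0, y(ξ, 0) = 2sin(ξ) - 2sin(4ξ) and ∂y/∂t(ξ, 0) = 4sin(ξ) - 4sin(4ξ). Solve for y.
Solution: Substitute y = exp(2t)u.
Then y_t = exp(2t)(u_t + 2u), y_tt = exp(2t)(u_tt + 4u_t + 4u), y_ξξ = exp(2t)u_ξξ; substituting and dividing by exp(2t), the lower-order terms cancel: u_tt = 4u_ξξ (standard wave equation).
Data for u: u(ξ,0) = y(ξ,0) = 2sin(ξ) - 2sin(4ξ); u_t(ξ,0) = y_t(ξ,0) - 2y(ξ,0) = 0. The boundary conditions carry over: u(0,t) = u(π,t) = 0.
Separating variables: u = Σ [A_n cos(ω_n t) + B_n sin(ω_n t)] sin(nξ), ω_n = 2n. From ICs: A_1=2, A_4=-2.
So u(ξ,t) = 2sin(ξ)cos(2t) - 2sin(4ξ)cos(8t), and y(ξ,t) = exp(2t)u(ξ,t).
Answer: y(ξ, t) = 2exp(2t)sin(ξ)cos(2t) - 2exp(2t)sin(4ξ)cos(8t)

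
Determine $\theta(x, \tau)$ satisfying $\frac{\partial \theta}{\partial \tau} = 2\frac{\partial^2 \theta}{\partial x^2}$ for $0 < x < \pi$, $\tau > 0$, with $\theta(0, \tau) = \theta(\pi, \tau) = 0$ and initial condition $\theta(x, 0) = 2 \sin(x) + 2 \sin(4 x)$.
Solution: Using separation of variables $\theta = X(x)G(\tau)$:
Eigenfunctions: $\sin(nx)$, $n = 1, 2, 3, \ldots$
General solution: $\theta(x, \tau) = \sum c_n \sin(nx) e^{-2n^2 \tau}$
Matching $\theta(x,0) = 2 \sin(x) + 2 \sin(4 x)$ term by term: $c_1=2, c_4=2$.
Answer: $\theta(x, \tau) = 2 e^{-2 \tau} \sin(x) + 2 e^{-32 \tau} \sin(4 x)$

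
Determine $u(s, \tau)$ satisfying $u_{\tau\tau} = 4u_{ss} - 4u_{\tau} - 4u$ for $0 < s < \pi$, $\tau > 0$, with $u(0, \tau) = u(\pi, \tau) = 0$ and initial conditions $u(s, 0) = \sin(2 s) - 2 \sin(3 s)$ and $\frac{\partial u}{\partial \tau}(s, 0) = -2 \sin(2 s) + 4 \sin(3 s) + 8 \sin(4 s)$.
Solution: Substitute $u = e^{-2\tau}w$, i.e. $w = e^{2\tau}u$.
By the product rule, $u_{\tau} = e^{-2\tau}(w_{\tau} - 2w)$, $u_{\tau\tau} = e^{-2\tau}(w_{\tau\tau} - 4w_{\tau} + 4w)$, $u_{ss} = e^{-2\tau}w_{ss}$.
Substituting into the PDE and dividing by $e^{-2\tau}$: $w_{\tau\tau} - 4w_{\tau} + 4w = 4w_{ss} - 4(w_{\tau} - 2w) - 4w$.
The lower-order terms cancel, leaving the standard wave equation $w_{\tau\tau} = 4w_{ss}$.
Initial data for $w$: $w(s,0) = u(s,0) = \sin(2 s) - 2 \sin(3 s)$; $w_{\tau}(s,0) = u_{\tau}(s,0) + 2u(s,0) = 8 \sin(4 s)$. The boundary conditions carry over: $w(0,\tau) = w(\pi,\tau) = 0$.
Solve for $w$:
  Using separation of variables $w = X(s)T(\tau)$:
  Eigenfunctions: $\sin(ns)$, $n = 1, 2, 3, \ldots$
  General solution: $w(s, \tau) = \sum [A_n \cos(2n \tau) + B_n \sin(2n \tau)] \sin(ns)$
  From $w(s,0) = \sin(2 s) - 2 \sin(3 s)$: $A_2=1, A_3=-2$. From $w_{\tau}(s,0) = 8 \sin(4 s)$, using $w_{\tau}(s,0) = \sum \omega_n B_n \sin(ns)$ with $\omega_n = 2n$: $B_4 = 8/8 = 1$.
Hence $w(s,\tau) = \sin(2 s) \cos(4 \tau) - 2 \sin(3 s) \cos(6 \tau) + \sin(4 s) \sin(8 \tau)$.
Transform back: $u(s,\tau) = e^{-2\tau}w(s,\tau)$.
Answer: $u(s, \tau) = e^{-2 \tau} \sin(8 \tau) \sin(4 s) + e^{-2 \tau} \sin(2 s) \cos(4 \tau) - 2 e^{-2 \tau} \sin(3 s) \cos(6 \tau)$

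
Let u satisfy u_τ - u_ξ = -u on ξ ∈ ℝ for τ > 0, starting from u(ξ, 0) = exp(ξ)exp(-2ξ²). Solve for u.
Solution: Substitute u = exp(ξ)w, i.e. w = exp(-ξ)u.
By the product rule, u_ξ = exp(ξ)(w_ξ + w), u_τ = exp(ξ)w_τ.
Substituting into the PDE and dividing by exp(ξ): w_τ - (w_ξ + w) = -w.
The lower-order terms cancel, leaving the standard advection equation w_τ - w_ξ = 0.
Initial data for w: w(ξ,0) = exp(-ξ)u(ξ,0) = exp(-2ξ²).
Solve for w:
  By method of characteristics (waves move left with speed 1):
  Along characteristics ξ + τ = const, w is constant, so w(ξ,τ) = f(ξ + τ) with f = w(·, 0).
Hence w(ξ,τ) = exp(-2(ξ + τ)²).
Transform back: u(ξ,τ) = exp(ξ)w(ξ,τ).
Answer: u(ξ, τ) = exp(ξ)exp(-2(ξ + τ)²)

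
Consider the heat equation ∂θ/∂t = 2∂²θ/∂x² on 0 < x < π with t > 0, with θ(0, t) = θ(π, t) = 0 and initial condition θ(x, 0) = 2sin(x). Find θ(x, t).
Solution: Separating variables: θ = Σ c_n exp(-2n²t) sin(nx). From θ(x,0) = 2sin(x): c_1=2.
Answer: θ(x, t) = 2exp(-2t)sin(x)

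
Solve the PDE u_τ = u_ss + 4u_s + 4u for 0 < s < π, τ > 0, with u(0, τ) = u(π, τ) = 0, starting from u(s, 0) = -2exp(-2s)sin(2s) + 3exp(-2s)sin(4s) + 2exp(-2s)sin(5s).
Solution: Substitute u = exp(-2s)w.
Then u_s = exp(-2s)(w_s - 2w), u_ss = exp(-2s)(w_ss - 4w_s + 4w), u_τ = exp(-2s)w_τ; substituting and dividing by exp(-2s), the lower-order terms cancel: w_τ = w_ss (standard heat equation).
Data for w: w(s,0) = exp(2s)u(s,0) = -2sin(2s) + 3sin(4s) + 2sin(5s). The boundary conditions carry over: w(0,τ) = w(π,τ) = 0.
Separating variables: w = Σ c_n exp(-n²τ) sin(ns). From w(s,0) = -2sin(2s) + 3sin(4s) + 2sin(5s): c_2=-2, c_4=3, c_5=2.
So w(s,τ) = -2exp(-4τ)sin(2s) + 3exp(-16τ)sin(4s) + 2exp(-25τ)sin(5s), and u(s,τ) = exp(-2s)w(s,τ).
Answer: u(s, τ) = -2exp(-2s)exp(-4τ)sin(2s) + 3exp(-2s)exp(-16τ)sin(4s) + 2exp(-2s)exp(-25τ)sin(5s)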